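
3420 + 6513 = 9933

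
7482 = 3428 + 4054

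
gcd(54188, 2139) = 713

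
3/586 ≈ 0.00512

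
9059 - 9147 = -88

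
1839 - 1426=413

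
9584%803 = 751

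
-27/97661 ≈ -0.000276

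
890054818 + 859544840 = 1749599658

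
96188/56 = 1717 + 9/14 ≈ 1717.64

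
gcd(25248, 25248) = 25248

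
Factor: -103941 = -1*3^2*11549^1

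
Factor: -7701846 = -1 * 2^1 * 3^1 * 37^1 * 34693^1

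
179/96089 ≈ 0.00186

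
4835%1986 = 863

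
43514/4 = 10878 + 1/2 = 10878.50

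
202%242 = 202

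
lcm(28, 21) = 84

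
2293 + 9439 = 11732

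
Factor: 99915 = 3^1*5^1*6661^1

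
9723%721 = 350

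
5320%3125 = 2195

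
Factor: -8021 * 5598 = -1 * 2^1 * 3^2 * 13^1 * 311^1 * 617^1 = -44901558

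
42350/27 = 1568 + 14/27 ≈ 1568.52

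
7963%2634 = 61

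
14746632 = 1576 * 9357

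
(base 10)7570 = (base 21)h3a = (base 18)156a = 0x1d92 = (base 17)1935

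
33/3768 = 11/1256 ≈ 0.00876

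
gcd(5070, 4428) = 6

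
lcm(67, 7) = 469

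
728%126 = 98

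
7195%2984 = 1227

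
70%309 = 70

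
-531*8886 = -4718466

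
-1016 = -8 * 127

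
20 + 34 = 54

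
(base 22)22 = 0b101110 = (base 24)1m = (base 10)46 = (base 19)28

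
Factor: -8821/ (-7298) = 2^ (-1) * 41^ (-1) * 89^ (-1) * 8821^1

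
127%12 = 7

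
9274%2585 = 1519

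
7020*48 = 336960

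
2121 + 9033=11154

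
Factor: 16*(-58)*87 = -1*2^5*3^1*29^2 = -80736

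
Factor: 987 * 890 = 2^1 * 3^1 * 5^1 * 7^1 * 47^1 * 89^1 = 878430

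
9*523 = 4707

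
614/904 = 307/452 ≈ 0.679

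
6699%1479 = 783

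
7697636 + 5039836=12737472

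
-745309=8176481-8921790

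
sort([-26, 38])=[-26, 38]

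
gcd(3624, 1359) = 453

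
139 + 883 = 1022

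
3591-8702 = -5111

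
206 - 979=-773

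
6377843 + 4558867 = 10936710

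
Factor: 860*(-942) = -1*2^3*3^1*5^1*43^1*157^1 = -810120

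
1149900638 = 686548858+463351780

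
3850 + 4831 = 8681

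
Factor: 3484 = 2^2*13^1*67^1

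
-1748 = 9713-11461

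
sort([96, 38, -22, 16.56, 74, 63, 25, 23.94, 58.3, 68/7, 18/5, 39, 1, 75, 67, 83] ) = [-22, 1, 18/5, 68/7, 16.56, 23.94, 25, 38, 39, 58.3, 63, 67, 74, 75, 83, 96] 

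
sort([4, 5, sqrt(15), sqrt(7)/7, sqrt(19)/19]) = [sqrt(19)/19, sqrt(7)/7, sqrt(15), 4, 5]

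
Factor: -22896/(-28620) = 2^2*5^(-1) = 4/5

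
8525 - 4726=3799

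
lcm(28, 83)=2324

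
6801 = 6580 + 221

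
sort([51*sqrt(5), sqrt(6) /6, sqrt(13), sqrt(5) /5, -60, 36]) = [-60, sqrt(6) /6, sqrt(5) /5, sqrt(13), 36, 51*sqrt(5)]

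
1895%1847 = 48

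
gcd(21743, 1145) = 1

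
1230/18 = 68 + 1/3 ≈ 68.33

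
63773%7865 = 853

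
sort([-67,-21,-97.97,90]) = [-97.97,-67,-21,90]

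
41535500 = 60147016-18611516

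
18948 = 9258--9690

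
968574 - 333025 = 635549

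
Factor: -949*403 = -1*13^2*31^1*73^1 = -382447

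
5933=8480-2547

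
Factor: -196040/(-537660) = 2^1*3^(-2)*13^2*103^(-1) = 338/927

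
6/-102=-1/17 ≈ -0.0588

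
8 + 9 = 17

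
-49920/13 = -3840 = -3840.00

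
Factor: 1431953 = 859^1 * 1667^1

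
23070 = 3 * 7690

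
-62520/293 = -213 - 111/293 ≈ -213.38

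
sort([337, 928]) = [337, 928]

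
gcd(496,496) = 496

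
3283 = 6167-2884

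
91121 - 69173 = 21948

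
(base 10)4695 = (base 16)1257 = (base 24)83f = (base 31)4re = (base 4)1021113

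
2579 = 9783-7204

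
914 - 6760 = -5846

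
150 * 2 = 300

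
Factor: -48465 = -1*3^3*5^1*359^1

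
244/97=2 + 50/97 ≈ 2.52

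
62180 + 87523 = 149703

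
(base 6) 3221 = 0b1011011101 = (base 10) 733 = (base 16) 2dd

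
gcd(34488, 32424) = 24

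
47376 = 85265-37889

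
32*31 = 992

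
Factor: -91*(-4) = 2^2*7^1*13^1 = 364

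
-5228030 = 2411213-7639243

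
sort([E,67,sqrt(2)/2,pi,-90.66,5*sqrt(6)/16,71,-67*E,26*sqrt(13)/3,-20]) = [-67*E,-90.66,-20,sqrt(2)/2,5*sqrt(6)/16,E,pi,26*sqrt(13)/3,67,71]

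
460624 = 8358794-7898170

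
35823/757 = 47 + 244/757 ≈ 47.32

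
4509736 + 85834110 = 90343846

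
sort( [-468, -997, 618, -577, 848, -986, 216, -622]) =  [-997, -986, -622, -577, -468, 216, 618, 848]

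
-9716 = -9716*1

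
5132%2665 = 2467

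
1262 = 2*631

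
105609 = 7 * 15087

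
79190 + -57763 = 21427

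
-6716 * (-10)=67160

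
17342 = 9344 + 7998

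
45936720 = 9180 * 5004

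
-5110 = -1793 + -3317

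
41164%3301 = 1552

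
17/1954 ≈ 0.00870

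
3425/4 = 856+1/4 = 856.25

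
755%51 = 41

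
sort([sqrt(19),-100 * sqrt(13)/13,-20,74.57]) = [-100 * sqrt(13)/13,-20,sqrt(19),74.57]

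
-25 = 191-216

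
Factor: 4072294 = 2^1 * 37^1 * 113^1 * 487^1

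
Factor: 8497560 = 2^3 * 3^1 * 5^1 * 19^1 * 3727^1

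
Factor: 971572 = 2^2*7^2*4957^1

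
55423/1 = 55423 = 55423.00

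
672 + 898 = 1570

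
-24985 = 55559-80544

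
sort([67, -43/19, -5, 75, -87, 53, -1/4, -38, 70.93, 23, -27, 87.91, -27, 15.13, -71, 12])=[-87, -71, -38, -27, -27, -5, -43/19, -1/4, 12, 15.13, 23, 53, 67, 70.93, 75, 87.91]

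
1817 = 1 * 1817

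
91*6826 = 621166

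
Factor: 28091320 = 2^3 * 5^1 * 702283^1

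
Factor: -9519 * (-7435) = 3^1 * 5^1 * 19^1 * 167^1 * 1487^1 = 70773765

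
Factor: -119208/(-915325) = 2^3 * 3^1 * 5^(-2) * 19^(-1) * 41^(-1) * 47^(-1) * 4967^1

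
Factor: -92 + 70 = -1*2^1*11^1 = -22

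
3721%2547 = 1174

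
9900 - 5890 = 4010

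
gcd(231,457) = 1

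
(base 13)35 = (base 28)1g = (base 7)62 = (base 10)44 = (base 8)54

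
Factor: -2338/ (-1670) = 5^ (-1) * 7^1 = 7/5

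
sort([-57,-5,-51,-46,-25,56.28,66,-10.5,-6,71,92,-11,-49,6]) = [-57,-51,-49,-46,-25,-11,-10.5,-6,-5,6,56.28,66,71,92]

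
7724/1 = 7724 = 7724.00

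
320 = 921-601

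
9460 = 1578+7882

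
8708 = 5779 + 2929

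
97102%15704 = 2878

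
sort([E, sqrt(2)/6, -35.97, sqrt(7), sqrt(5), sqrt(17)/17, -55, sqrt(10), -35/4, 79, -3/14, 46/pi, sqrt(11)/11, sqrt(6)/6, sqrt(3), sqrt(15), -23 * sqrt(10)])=[-23 * sqrt(10), -55, -35.97, -35/4, -3/14, sqrt(2)/6, sqrt(17)/17, sqrt(11)/11, sqrt(6)/6, sqrt(3), sqrt(5), sqrt(7), E, sqrt(10), sqrt(15), 46/pi, 79]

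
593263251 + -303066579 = 290196672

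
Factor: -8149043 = -1 * 7^2 * 19^1 * 8753^1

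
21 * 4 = 84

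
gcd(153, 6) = 3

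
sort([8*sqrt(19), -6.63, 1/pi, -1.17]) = [-6.63, -1.17, 1/pi, 8*sqrt(19)]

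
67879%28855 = 10169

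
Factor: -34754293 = -1*7^1*4964899^1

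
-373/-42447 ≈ 0.00879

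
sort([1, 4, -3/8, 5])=[-3/8, 1, 4, 5]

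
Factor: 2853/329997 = 3^1*347^(-1) = 3/347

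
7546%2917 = 1712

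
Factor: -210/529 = -1*2^1*3^1*5^1*7^1*23^(-2)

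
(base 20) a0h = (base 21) 926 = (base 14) 166d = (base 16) fb1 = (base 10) 4017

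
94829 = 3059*31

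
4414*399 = 1761186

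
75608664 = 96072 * 787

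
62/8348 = 31/4174 ≈ 0.00743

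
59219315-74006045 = -14786730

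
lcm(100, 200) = 200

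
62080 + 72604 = 134684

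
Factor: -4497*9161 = -1*3^1*1499^1*9161^1 = -41197017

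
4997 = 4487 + 510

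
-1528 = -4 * 382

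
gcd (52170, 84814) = 2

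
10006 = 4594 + 5412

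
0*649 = 0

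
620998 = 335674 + 285324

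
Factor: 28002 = 2^1 * 3^1 * 13^1 * 359^1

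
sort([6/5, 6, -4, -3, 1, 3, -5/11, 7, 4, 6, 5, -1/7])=[-4, -3, -5/11, -1/7, 1, 6/5, 3, 4, 5, 6, 6, 7]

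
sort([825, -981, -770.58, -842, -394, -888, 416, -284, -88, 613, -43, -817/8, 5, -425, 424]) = [-981, -888, -842, -770.58, -425, -394, -284, -817/8, -88, -43, 5, 416, 424, 613, 825]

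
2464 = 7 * 352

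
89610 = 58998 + 30612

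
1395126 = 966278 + 428848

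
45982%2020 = 1542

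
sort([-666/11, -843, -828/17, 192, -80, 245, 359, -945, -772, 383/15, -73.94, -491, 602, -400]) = [-945, -843, -772, -491, -400, -80, -73.94, -666/11, -828/17, 383/15, 192, 245, 359, 602]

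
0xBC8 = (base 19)86E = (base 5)44031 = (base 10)3016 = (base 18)95A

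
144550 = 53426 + 91124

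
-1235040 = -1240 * 996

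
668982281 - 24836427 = 644145854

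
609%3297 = 609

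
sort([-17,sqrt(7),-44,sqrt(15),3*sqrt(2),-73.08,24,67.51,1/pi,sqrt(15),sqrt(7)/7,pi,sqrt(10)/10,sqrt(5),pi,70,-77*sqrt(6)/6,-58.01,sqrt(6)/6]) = [-73.08,-58.01,-44,-77*sqrt(6)/6,-17,sqrt(10)/10,1/pi,sqrt(7)/7,sqrt(6)/6,sqrt(5),sqrt(7),pi,pi,sqrt(15),sqrt(15),3*sqrt(2),24,67.51,70]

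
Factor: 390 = 2^1 * 3^1 * 5^1 * 13^1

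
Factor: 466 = 2^1*233^1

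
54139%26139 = 1861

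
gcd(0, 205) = 205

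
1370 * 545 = 746650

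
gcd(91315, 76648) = 1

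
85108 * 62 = 5276696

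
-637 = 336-973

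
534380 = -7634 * (-70)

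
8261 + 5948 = 14209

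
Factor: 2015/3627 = 3^(-2)*5^1 = 5/9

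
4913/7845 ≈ 0.626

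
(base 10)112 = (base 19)5h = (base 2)1110000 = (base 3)11011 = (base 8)160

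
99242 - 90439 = 8803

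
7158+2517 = 9675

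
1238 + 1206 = 2444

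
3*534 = 1602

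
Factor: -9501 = -1 * 3^1 * 3167^1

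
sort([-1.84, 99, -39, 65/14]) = [-39, -1.84, 65/14, 99]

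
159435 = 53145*3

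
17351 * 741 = 12857091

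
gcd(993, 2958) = 3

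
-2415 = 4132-6547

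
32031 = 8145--23886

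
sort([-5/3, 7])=[-5/3, 7]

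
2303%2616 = 2303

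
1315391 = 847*1553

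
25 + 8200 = 8225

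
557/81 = 6 + 71/81≈6.88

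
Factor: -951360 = -1*2^6*3^1*5^1*991^1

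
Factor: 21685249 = 21685249^1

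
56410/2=28205=28205.00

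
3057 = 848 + 2209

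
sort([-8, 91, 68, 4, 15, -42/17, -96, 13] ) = [-96, -8, -42/17, 4, 13, 15, 68, 91] 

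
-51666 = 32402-84068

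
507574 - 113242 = 394332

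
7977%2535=372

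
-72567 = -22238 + -50329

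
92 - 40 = 52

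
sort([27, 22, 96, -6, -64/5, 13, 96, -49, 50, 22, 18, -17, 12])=[-49, -17, -64/5, -6, 12, 13, 18, 22, 22, 27, 50, 96, 96]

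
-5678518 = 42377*(-134)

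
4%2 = 0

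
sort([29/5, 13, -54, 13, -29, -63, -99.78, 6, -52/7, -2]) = [-99.78, -63, -54, -29, -52/7, -2, 29/5, 6, 13, 13]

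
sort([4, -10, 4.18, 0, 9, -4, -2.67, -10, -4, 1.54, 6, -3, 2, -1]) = [-10, -10, -4, -4, -3, -2.67, -1, 0, 1.54, 2, 4, 4.18, 6, 9]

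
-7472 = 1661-9133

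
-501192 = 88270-589462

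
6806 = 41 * 166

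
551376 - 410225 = 141151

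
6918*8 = 55344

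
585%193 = 6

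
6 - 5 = 1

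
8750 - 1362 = 7388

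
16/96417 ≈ 0.000166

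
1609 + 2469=4078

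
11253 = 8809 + 2444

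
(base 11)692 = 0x33b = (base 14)431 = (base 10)827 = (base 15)3a2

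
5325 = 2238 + 3087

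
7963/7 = 1137 + 4/7 ≈ 1137.57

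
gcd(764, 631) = 1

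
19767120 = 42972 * 460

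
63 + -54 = 9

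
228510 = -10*(-22851)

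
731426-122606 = 608820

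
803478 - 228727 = 574751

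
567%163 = 78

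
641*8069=5172229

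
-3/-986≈0.00304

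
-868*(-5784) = 5020512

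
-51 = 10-61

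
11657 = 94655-82998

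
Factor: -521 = -1*521^1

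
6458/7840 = 3229/3920 ≈ 0.824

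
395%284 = 111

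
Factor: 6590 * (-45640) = -1 * 2^4 * 5^2 * 7^1 * 163^1 * 659^1 = -300767600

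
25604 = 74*346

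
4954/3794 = 1 + 580/1897≈1.31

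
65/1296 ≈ 0.0502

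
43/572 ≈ 0.0752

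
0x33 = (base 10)51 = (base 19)2d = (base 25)21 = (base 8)63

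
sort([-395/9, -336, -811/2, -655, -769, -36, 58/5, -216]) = [-769, -655, -811/2, -336, -216, -395/9, -36, 58/5]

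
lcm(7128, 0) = 0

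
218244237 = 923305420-705061183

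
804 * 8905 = 7159620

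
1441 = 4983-3542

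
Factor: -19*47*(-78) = 2^1*3^1*13^1*19^1*47^1 = 69654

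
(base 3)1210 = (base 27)1l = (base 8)60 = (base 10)48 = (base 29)1j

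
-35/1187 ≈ -0.0295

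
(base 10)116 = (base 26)4c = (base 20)5g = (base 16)74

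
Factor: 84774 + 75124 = 2^1*31^1*2579^1 = 159898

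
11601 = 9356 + 2245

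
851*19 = 16169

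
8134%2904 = 2326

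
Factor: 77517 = 3^5*11^1*29^1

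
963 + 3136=4099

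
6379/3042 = 2+295/3042 ≈ 2.10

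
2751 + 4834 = 7585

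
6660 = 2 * 3330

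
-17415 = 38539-55954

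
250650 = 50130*5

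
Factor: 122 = 2^1*61^1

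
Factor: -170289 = -1*3^3*7^1*17^1*53^1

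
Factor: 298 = 2^1*149^1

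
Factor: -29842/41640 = -1*2^(-2)*3^(-1)*5^(-1)*43^1 = -43/60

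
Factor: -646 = -1 * 2^1 * 17^1 * 19^1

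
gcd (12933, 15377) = 1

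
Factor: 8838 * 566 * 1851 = 2^2 * 3^3 * 283^1 * 491^1 * 617^1 = 9259272108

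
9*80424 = 723816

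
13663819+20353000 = 34016819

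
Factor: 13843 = 109^1*127^1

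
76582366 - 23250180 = 53332186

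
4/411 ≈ 0.00973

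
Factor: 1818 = 2^1*3^2*101^1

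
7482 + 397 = 7879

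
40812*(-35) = -1428420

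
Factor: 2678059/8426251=31^1*1489^(-1)*5659^(-1)*86389^1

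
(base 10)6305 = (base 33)5q2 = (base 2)1100010100001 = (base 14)2425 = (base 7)24245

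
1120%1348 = 1120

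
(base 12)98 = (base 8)164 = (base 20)5g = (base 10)116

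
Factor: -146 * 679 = -1 * 2^1 * 7^1 * 73^1 * 97^1 = -99134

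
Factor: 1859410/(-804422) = -1*5^1*7^1*19^(-1)*101^1*263^1*21169^(-1) = -929705/402211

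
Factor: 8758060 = 2^2*5^1*17^1*25759^1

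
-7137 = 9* (-793)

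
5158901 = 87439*59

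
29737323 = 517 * 57519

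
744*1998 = 1486512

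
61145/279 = 219 + 44/279 ≈ 219.16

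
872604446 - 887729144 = -15124698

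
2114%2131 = 2114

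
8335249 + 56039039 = 64374288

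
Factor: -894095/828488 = -1*2^(-3)*5^1*103561^(-1)*178819^1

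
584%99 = 89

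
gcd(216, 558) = 18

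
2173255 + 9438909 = 11612164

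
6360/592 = 10 + 55/74 ≈ 10.74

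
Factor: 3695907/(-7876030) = -1 * 2^(-1) * 3^1 * 5^(-1) * 71^(-1) * 83^1 * 11093^(-1) * 14843^1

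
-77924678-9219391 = -87144069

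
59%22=15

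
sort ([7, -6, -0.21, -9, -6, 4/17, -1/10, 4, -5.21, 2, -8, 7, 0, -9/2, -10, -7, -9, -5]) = [-10, -9, -9, -8, -7, -6, -6, -5.21, -5, -9/2, -0.21, -1/10, 0, 4/17, 2, 4, 7, 7]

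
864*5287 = 4567968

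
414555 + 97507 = 512062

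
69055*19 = 1312045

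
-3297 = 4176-7473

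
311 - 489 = -178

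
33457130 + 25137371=58594501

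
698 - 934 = -236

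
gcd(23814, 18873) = 81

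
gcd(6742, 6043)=1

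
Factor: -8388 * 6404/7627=-1 * 2^4 * 3^2 * 29^(-1) * 233^1 * 263^(-1) * 1601^1=-53716752/7627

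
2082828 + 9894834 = 11977662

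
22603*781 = 17652943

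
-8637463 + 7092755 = -1544708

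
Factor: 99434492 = 2^2 * 24858623^1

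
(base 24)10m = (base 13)370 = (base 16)256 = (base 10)598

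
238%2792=238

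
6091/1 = 6091 = 6091.00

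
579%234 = 111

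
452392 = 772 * 586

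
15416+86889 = 102305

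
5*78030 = 390150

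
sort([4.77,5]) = [4.77,5]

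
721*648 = 467208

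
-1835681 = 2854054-4689735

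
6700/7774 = 3350/3887≈0.862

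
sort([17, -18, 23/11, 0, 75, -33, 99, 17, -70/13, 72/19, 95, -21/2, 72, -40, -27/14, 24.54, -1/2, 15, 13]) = [-40, -33, -18, -21/2, -70/13, -27/14, -1/2, 0, 23/11, 72/19, 13, 15, 17, 17, 24.54, 72, 75, 95, 99]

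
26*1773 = 46098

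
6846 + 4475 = 11321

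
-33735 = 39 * (-865)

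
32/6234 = 16/3117 ≈ 0.00513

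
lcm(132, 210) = 4620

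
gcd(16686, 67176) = 54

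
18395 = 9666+8729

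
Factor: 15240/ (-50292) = -1*2^1*3^ (-1)*5^1*11^ (-1) = -10/33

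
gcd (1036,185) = 37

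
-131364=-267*492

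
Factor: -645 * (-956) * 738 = 2^3 * 3^3 * 5^1 * 41^1 * 43^1 * 239^1 = 455065560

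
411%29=5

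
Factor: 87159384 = 2^3 * 3^2 * 13^3 * 19^1 * 29^1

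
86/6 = 14+1/3 ≈ 14.33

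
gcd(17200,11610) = 430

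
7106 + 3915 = 11021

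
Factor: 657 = 3^2*73^1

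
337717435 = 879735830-542018395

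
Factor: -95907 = -1*3^1*7^1*4567^1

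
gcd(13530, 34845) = 15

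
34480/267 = 129 + 37/267 ≈ 129.14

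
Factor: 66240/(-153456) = -1*2^2*3^1*5^1*139^(-1) = -60/139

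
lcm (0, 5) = 0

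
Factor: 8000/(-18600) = -1*2^3*3^(-1)*5^1*31^(-1) = -40/93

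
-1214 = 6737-7951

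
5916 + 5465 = 11381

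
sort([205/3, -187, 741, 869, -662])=[-662, -187, 205/3, 741, 869]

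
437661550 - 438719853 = -1058303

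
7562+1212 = 8774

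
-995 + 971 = -24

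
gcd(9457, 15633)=193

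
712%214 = 70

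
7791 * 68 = 529788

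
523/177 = 2 + 169/177 ≈ 2.95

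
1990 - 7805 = -5815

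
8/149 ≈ 0.0537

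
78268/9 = 8696 + 4/9 ≈ 8696.44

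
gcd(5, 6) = 1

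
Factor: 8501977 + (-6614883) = 2^1 * 11^1 * 31^1 * 2767^1 = 1887094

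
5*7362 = 36810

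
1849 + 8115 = 9964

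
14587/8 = 1823 + 3/8 ≈ 1823.38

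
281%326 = 281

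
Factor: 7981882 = 2^1*103^1*38747^1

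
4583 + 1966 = 6549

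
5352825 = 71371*75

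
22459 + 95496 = 117955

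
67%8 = 3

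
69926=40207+29719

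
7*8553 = 59871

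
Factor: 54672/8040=2^1*5^(-1)*17^1=34/5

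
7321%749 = 580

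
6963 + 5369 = 12332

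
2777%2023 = 754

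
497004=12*41417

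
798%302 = 194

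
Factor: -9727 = -1 * 71^1 * 137^1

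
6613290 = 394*16785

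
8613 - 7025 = 1588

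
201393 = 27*7459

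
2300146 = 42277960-39977814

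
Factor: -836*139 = -1*2^2*11^1*19^1*139^1 = -116204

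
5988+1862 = 7850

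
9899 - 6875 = 3024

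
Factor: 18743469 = 3^1 * 17^1 * 367519^1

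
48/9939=16/3313 ≈ 0.00483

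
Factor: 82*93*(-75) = -1*2^1*3^2*5^2*31^1*41^1 = -571950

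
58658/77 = 761+61/77 ≈ 761.79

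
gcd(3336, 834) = 834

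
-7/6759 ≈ -0.00104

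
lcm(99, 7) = 693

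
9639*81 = 780759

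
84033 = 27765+56268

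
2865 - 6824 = -3959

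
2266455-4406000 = -2139545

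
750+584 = 1334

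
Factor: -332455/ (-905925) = 3^ (-1)*5^ (-1)*47^ (-1)*257^ (-1)*66491^1 = 66491/181185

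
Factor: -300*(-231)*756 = 2^4*3^5*5^2*7^2*11^1 = 52390800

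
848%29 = 7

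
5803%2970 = 2833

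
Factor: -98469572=-1*2^2*137^1*179689^1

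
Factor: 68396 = 2^2*17099^1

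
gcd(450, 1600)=50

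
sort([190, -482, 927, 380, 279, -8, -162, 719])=[-482, -162, -8, 190, 279, 380, 719, 927]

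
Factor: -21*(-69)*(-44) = -1*2^2*3^2*7^1*11^1*23^1 = -63756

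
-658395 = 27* (-24385)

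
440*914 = 402160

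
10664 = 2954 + 7710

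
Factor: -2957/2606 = -1*2^(-1)*1303^(-1)*2957^1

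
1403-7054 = -5651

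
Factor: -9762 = -1*2^1*3^1*1627^1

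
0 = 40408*0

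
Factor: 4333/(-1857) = -1 * 3^(-1) * 7^1 = -7/3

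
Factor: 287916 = 2^2*3^1*23993^1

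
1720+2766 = 4486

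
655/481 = 1 + 174/481 ≈ 1.36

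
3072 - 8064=-4992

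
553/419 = 1 + 134/419 ≈ 1.32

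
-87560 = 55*(-1592)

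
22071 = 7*3153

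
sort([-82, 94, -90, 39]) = [-90, -82, 39, 94]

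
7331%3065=1201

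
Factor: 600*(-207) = -1*2^3*3^3*5^2*23^1 = -124200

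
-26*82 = -2132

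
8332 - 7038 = 1294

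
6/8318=3/4159≈0.000721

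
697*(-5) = -3485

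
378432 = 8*47304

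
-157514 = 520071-677585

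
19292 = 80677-61385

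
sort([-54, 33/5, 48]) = [-54, 33/5, 48]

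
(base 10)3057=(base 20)7ch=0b101111110001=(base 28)3p5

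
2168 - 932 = 1236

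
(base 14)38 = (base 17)2g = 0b110010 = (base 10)50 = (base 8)62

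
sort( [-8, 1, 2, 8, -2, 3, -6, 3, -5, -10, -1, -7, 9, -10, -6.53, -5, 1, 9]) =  [-10, -10, -8, -7, -6.53, -6, -5, -5, -2, -1, 1, 1, 2, 3, 3, 8, 9, 9]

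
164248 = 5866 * 28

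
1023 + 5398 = 6421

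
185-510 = -325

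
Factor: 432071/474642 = 2^(-1) * 3^(-2) * 7^(-1) * 29^1 * 47^1 * 317^1 * 3767^(-1)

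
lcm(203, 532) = 15428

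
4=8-4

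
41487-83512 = -42025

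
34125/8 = 4265+5/8 ≈ 4265.63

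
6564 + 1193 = 7757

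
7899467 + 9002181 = 16901648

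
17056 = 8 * 2132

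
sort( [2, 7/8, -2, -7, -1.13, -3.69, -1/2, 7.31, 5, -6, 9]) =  [-7, -6, -3.69, -2, -1.13, -1/2, 7/8, 2, 5, 7.31, 9]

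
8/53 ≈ 0.151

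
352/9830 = 176/4915 ≈ 0.0358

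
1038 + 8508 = 9546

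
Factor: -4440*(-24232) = 2^6*3^1*5^1*13^1*37^1*233^1 = 107590080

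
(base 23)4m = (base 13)8a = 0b1110010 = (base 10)114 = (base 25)4e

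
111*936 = 103896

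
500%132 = 104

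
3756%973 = 837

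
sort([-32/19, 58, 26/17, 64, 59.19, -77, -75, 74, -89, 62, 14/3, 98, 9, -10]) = [-89, -77, -75, -10, -32/19, 26/17, 14/3, 9, 58, 59.19, 62, 64, 74, 98]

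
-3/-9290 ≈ 0.000323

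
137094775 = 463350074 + -326255299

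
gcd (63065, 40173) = 1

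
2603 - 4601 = -1998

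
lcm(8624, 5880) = 129360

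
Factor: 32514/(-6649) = -1*2^1*3^1*61^(-1)*109^(-1)*5419^1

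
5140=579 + 4561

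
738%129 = 93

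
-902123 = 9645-911768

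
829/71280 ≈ 0.0116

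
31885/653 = 48 + 541/653 ≈ 48.83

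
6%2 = 0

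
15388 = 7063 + 8325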